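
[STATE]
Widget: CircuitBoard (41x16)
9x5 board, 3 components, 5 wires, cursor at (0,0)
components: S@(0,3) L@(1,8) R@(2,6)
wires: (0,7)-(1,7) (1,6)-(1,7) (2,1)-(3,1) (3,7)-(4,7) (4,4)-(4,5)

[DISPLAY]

   0 1 2 3 4 5 6 7 8                     
0  [.]          S               ·        
                                │        
1                           · ─ ·   L    
                                         
2       ·                   R            
        │                                
3       ·                       ·        
                                │        
4                   · ─ ·       ·        
Cursor: (0,0)                            
                                         
                                         
                                         
                                         
                                         


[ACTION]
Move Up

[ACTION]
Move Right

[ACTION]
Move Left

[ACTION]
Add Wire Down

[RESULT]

   0 1 2 3 4 5 6 7 8                     
0  [.]          S               ·        
    │                           │        
1   ·                       · ─ ·   L    
                                         
2       ·                   R            
        │                                
3       ·                       ·        
                                │        
4                   · ─ ·       ·        
Cursor: (0,0)                            
                                         
                                         
                                         
                                         
                                         


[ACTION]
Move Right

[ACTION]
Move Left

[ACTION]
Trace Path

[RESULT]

   0 1 2 3 4 5 6 7 8                     
0  [.]          S               ·        
    │                           │        
1   ·                       · ─ ·   L    
                                         
2       ·                   R            
        │                                
3       ·                       ·        
                                │        
4                   · ─ ·       ·        
Cursor: (0,0)  Trace: Path with 2 nodes, 
                                         
                                         
                                         
                                         
                                         


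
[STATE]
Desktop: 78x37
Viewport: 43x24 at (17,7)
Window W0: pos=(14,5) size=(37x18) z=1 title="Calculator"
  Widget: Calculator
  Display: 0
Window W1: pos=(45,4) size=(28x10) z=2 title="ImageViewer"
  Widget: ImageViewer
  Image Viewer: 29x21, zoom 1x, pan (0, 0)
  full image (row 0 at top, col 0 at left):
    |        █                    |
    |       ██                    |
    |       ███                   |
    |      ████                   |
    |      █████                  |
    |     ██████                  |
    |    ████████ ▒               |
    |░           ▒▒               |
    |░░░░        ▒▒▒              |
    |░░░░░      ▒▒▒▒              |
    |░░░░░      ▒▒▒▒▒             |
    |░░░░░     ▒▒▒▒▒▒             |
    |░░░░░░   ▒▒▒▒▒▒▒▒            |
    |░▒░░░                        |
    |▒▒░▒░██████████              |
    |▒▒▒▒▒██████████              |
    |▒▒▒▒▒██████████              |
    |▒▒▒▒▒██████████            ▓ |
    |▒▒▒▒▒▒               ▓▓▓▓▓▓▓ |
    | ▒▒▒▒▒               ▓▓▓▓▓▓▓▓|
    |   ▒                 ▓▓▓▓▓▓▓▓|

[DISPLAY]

────────────────────────────┃        █     
                            ┃       ██     
──┬───┬───┬───┐             ┃       ███    
7 │ 8 │ 9 │ ÷ │             ┃      ████    
──┼───┼───┼───┤             ┃      █████   
4 │ 5 │ 6 │ × │             ┃     ██████   
──┼───┼───┼───┤             ┗━━━━━━━━━━━━━━
1 │ 2 │ 3 │ - │                  ┃         
──┼───┼───┼───┤                  ┃         
0 │ . │ = │ + │                  ┃         
──┼───┼───┼───┤                  ┃         
C │ MC│ MR│ M+│                  ┃         
──┴───┴───┴───┘                  ┃         
                                 ┃         
                                 ┃         
━━━━━━━━━━━━━━━━━━━━━━━━━━━━━━━━━┛         
                                           
                                           
                                           
                                           
                                           
                                           
                                           
                                           


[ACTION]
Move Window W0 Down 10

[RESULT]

                            ┃        █     
                            ┃       ██     
                            ┃       ███    
                            ┃      ████    
                            ┃      █████   
                            ┃     ██████   
                            ┗━━━━━━━━━━━━━━
                                           
━━━━━━━━━━━━━━━━━━━━━━━━━━━━━━━━━┓         
alculator                        ┃         
─────────────────────────────────┨         
                                0┃         
──┬───┬───┬───┐                  ┃         
7 │ 8 │ 9 │ ÷ │                  ┃         
──┼───┼───┼───┤                  ┃         
4 │ 5 │ 6 │ × │                  ┃         
──┼───┼───┼───┤                  ┃         
1 │ 2 │ 3 │ - │                  ┃         
──┼───┼───┼───┤                  ┃         
0 │ . │ = │ + │                  ┃         
──┼───┼───┼───┤                  ┃         
C │ MC│ MR│ M+│                  ┃         
──┴───┴───┴───┘                  ┃         
                                 ┃         


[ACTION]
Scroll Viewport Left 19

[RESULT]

                                           
                                           
                                           
                                           
                                           
                                           
                                           
                                           
              ┏━━━━━━━━━━━━━━━━━━━━━━━━━━━━
              ┃ Calculator                 
              ┠────────────────────────────
              ┃                            
              ┃┌───┬───┬───┬───┐           
              ┃│ 7 │ 8 │ 9 │ ÷ │           
              ┃├───┼───┼───┼───┤           
              ┃│ 4 │ 5 │ 6 │ × │           
              ┃├───┼───┼───┼───┤           
              ┃│ 1 │ 2 │ 3 │ - │           
              ┃├───┼───┼───┼───┤           
              ┃│ 0 │ . │ = │ + │           
              ┃├───┼───┼───┼───┤           
              ┃│ C │ MC│ MR│ M+│           
              ┃└───┴───┴───┴───┘           
              ┃                            


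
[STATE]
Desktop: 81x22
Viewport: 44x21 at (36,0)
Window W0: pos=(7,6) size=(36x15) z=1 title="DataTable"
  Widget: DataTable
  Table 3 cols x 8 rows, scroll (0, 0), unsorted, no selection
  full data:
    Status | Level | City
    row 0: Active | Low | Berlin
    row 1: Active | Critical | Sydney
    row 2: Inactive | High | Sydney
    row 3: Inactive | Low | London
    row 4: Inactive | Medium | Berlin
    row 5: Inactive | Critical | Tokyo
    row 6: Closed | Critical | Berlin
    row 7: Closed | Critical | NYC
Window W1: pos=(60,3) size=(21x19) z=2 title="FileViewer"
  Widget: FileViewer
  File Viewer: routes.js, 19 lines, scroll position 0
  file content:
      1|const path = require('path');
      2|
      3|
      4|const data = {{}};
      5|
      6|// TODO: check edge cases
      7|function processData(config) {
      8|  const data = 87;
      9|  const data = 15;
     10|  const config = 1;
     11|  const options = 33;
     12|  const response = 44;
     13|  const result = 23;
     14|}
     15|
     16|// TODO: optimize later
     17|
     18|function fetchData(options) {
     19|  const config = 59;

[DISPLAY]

                                            
                                            
                                            
                        ┏━━━━━━━━━━━━━━━━━━━
                        ┃ FileViewer        
                        ┠───────────────────
━━━━━━┓                 ┃const path = requi▲
      ┃                 ┃                  █
──────┨                 ┃                  ░
      ┃                 ┃const data = {{}};░
      ┃                 ┃                  ░
      ┃                 ┃// TODO: check edg░
      ┃                 ┃function processDa░
      ┃                 ┃  const data = 87;░
      ┃                 ┃  const data = 15;░
      ┃                 ┃  const config = 1░
      ┃                 ┃  const options = ░
      ┃                 ┃  const response =░
      ┃                 ┃  const result = 2░
      ┃                 ┃}                 ░
━━━━━━┛                 ┃                  ▼


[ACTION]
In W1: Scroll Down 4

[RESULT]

                                            
                                            
                                            
                        ┏━━━━━━━━━━━━━━━━━━━
                        ┃ FileViewer        
                        ┠───────────────────
━━━━━━┓                 ┃                  ▲
      ┃                 ┃// TODO: check edg░
──────┨                 ┃function processDa░
      ┃                 ┃  const data = 87;░
      ┃                 ┃  const data = 15;░
      ┃                 ┃  const config = 1░
      ┃                 ┃  const options = ░
      ┃                 ┃  const response =░
      ┃                 ┃  const result = 2░
      ┃                 ┃}                 ░
      ┃                 ┃                  ░
      ┃                 ┃// TODO: optimize ░
      ┃                 ┃                  ░
      ┃                 ┃function fetchData█
━━━━━━┛                 ┃  const config = 5▼


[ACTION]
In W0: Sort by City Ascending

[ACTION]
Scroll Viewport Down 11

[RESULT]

                                            
                                            
                        ┏━━━━━━━━━━━━━━━━━━━
                        ┃ FileViewer        
                        ┠───────────────────
━━━━━━┓                 ┃                  ▲
      ┃                 ┃// TODO: check edg░
──────┨                 ┃function processDa░
      ┃                 ┃  const data = 87;░
      ┃                 ┃  const data = 15;░
      ┃                 ┃  const config = 1░
      ┃                 ┃  const options = ░
      ┃                 ┃  const response =░
      ┃                 ┃  const result = 2░
      ┃                 ┃}                 ░
      ┃                 ┃                  ░
      ┃                 ┃// TODO: optimize ░
      ┃                 ┃                  ░
      ┃                 ┃function fetchData█
━━━━━━┛                 ┃  const config = 5▼
                        ┗━━━━━━━━━━━━━━━━━━━


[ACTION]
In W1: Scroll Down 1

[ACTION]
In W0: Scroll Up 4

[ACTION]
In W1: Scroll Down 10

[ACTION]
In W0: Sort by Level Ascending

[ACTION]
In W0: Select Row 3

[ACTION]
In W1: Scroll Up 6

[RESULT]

                                            
                                            
                        ┏━━━━━━━━━━━━━━━━━━━
                        ┃ FileViewer        
                        ┠───────────────────
━━━━━━┓                 ┃const path = requi▲
      ┃                 ┃                  █
──────┨                 ┃                  ░
      ┃                 ┃const data = {{}};░
      ┃                 ┃                  ░
      ┃                 ┃// TODO: check edg░
      ┃                 ┃function processDa░
      ┃                 ┃  const data = 87;░
      ┃                 ┃  const data = 15;░
      ┃                 ┃  const config = 1░
      ┃                 ┃  const options = ░
      ┃                 ┃  const response =░
      ┃                 ┃  const result = 2░
      ┃                 ┃}                 ░
━━━━━━┛                 ┃                  ▼
                        ┗━━━━━━━━━━━━━━━━━━━


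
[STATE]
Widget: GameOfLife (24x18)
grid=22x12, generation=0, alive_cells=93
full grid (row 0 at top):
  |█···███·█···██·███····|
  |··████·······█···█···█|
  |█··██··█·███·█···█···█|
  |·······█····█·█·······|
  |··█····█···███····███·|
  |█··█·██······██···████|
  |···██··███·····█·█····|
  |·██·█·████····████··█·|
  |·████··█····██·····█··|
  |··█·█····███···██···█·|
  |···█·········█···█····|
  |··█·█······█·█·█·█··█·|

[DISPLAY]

Gen: 0                  
█···███·█···██·███····  
··████·······█···█···█  
█··██··█·███·█···█···█  
·······█····█·█·······  
··█····█···███····███·  
█··█·██······██···████  
···██··███·····█·█····  
·██·█·████····████··█·  
·████··█····██·····█··  
··█·█····███···██···█·  
···█·········█···█····  
··█·█······█·█·█·█··█·  
                        
                        
                        
                        
                        


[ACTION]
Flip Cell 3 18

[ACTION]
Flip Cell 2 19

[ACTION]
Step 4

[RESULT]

Gen: 4                  
······█··█████████····  
···██········██████···  
██·█····██·█··········  
·█·······█·█··········  
···███·····█··········  
·██·█·█····███········  
···········███····██··  
········█····█··█·██·█  
········█···█████·███·  
····█·······████···█··  
···██·····██···█······  
······················  
                        
                        
                        
                        
                        


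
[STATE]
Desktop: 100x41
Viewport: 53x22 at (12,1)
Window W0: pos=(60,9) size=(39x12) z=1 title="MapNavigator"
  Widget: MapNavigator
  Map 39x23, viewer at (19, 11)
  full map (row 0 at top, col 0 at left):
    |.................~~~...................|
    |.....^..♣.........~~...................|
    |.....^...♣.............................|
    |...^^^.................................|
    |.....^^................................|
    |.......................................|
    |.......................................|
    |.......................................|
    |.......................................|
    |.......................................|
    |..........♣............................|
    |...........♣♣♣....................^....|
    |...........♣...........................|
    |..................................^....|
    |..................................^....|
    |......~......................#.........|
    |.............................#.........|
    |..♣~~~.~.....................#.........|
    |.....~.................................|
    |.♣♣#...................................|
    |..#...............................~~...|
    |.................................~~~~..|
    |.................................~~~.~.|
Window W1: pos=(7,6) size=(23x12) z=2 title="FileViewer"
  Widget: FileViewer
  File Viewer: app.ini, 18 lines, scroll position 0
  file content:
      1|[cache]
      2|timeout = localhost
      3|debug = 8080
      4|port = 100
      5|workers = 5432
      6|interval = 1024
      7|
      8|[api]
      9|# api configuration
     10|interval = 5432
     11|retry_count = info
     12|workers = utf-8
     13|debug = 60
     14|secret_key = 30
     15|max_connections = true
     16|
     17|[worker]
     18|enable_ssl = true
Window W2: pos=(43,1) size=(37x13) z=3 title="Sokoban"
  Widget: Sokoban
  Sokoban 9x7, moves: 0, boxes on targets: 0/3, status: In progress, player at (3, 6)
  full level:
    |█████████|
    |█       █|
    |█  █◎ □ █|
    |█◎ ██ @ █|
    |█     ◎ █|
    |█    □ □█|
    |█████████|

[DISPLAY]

                               ┏━━━━━━━━━━━━━━━━━━━━━
                               ┃ Sokoban             
                               ┠─────────────────────
                               ┃█████████            
                               ┃█       █            
━━━━━━━━━━━━━━━━━┓             ┃█  █◎ □ █            
eViewer          ┃             ┃█◎ ██ @ █            
─────────────────┨             ┃█     ◎ █            
he]             ▲┃             ┃█    □ □█            
out = localhost █┃             ┃█████████            
g = 8080        ░┃             ┃Moves: 0  0/3        
 = 100          ░┃             ┃                     
ers = 5432      ░┃             ┗━━━━━━━━━━━━━━━━━━━━━
rval = 1024     ░┃                              ┃....
                ░┃                              ┃....
]               ▼┃                              ┃....
━━━━━━━━━━━━━━━━━┛                              ┃....
                                                ┃....
                                                ┃....
                                                ┗━━━━
                                                     
                                                     


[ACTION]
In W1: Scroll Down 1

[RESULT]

                               ┏━━━━━━━━━━━━━━━━━━━━━
                               ┃ Sokoban             
                               ┠─────────────────────
                               ┃█████████            
                               ┃█       █            
━━━━━━━━━━━━━━━━━┓             ┃█  █◎ □ █            
eViewer          ┃             ┃█◎ ██ @ █            
─────────────────┨             ┃█     ◎ █            
out = localhost ▲┃             ┃█    □ □█            
g = 8080        █┃             ┃█████████            
 = 100          ░┃             ┃Moves: 0  0/3        
ers = 5432      ░┃             ┃                     
rval = 1024     ░┃             ┗━━━━━━━━━━━━━━━━━━━━━
                ░┃                              ┃....
]               ░┃                              ┃....
i configuration ▼┃                              ┃....
━━━━━━━━━━━━━━━━━┛                              ┃....
                                                ┃....
                                                ┃....
                                                ┗━━━━
                                                     
                                                     


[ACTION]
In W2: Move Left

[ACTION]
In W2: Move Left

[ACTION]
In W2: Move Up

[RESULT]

                               ┏━━━━━━━━━━━━━━━━━━━━━
                               ┃ Sokoban             
                               ┠─────────────────────
                               ┃█████████            
                               ┃█       █            
━━━━━━━━━━━━━━━━━┓             ┃█  █◎@□ █            
eViewer          ┃             ┃█◎ ██   █            
─────────────────┨             ┃█     ◎ █            
out = localhost ▲┃             ┃█    □ □█            
g = 8080        █┃             ┃█████████            
 = 100          ░┃             ┃Moves: 2  0/3        
ers = 5432      ░┃             ┃                     
rval = 1024     ░┃             ┗━━━━━━━━━━━━━━━━━━━━━
                ░┃                              ┃....
]               ░┃                              ┃....
i configuration ▼┃                              ┃....
━━━━━━━━━━━━━━━━━┛                              ┃....
                                                ┃....
                                                ┃....
                                                ┗━━━━
                                                     
                                                     


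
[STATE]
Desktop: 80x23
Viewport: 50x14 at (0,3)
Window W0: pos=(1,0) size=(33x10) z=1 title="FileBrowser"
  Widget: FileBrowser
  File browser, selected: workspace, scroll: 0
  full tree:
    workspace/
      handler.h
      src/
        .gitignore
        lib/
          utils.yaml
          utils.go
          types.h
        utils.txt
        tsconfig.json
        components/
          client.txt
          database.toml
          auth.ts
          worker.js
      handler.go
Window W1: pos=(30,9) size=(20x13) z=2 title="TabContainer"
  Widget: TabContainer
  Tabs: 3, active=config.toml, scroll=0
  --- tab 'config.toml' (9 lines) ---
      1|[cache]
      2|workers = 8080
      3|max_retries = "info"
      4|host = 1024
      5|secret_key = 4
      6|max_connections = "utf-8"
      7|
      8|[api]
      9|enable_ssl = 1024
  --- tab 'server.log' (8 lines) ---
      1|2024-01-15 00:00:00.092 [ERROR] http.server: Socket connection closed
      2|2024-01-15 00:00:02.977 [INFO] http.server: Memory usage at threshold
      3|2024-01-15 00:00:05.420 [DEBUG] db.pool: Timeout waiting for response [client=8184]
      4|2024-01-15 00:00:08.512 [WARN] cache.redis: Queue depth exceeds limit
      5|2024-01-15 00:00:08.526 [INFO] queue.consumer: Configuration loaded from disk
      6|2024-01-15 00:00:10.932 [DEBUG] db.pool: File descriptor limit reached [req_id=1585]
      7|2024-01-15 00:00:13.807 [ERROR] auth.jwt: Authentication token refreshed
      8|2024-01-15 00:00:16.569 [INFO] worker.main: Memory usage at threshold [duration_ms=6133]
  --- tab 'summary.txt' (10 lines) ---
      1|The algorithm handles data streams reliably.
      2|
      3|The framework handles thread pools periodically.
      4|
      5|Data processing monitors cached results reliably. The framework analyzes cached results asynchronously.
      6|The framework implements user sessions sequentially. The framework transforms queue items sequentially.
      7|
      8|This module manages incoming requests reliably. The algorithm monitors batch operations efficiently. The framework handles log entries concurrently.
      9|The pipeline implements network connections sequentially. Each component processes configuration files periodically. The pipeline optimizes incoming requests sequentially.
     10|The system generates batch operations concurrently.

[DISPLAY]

 ┃> [-] workspace/               ┃                
 ┃    handler.h                  ┃                
 ┃    [+] src/                   ┃                
 ┃    handler.go                 ┃                
 ┃                               ┃                
 ┃                               ┃                
 ┗━━━━━━━━━━━━━━━━━━━━━━━━━━━━┏━━━━━━━━━━━━━━━━━━┓
                              ┃ TabContainer     ┃
                              ┠──────────────────┨
                              ┃[config.toml]│ ser┃
                              ┃──────────────────┃
                              ┃[cache]           ┃
                              ┃workers = 8080    ┃
                              ┃max_retries = "inf┃


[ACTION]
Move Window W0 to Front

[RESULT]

 ┃> [-] workspace/               ┃                
 ┃    handler.h                  ┃                
 ┃    [+] src/                   ┃                
 ┃    handler.go                 ┃                
 ┃                               ┃                
 ┃                               ┃                
 ┗━━━━━━━━━━━━━━━━━━━━━━━━━━━━━━━┛━━━━━━━━━━━━━━━┓
                              ┃ TabContainer     ┃
                              ┠──────────────────┨
                              ┃[config.toml]│ ser┃
                              ┃──────────────────┃
                              ┃[cache]           ┃
                              ┃workers = 8080    ┃
                              ┃max_retries = "inf┃


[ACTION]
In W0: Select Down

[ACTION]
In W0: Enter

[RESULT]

 ┃  [-] workspace/               ┃                
 ┃  > handler.h                  ┃                
 ┃    [+] src/                   ┃                
 ┃    handler.go                 ┃                
 ┃                               ┃                
 ┃                               ┃                
 ┗━━━━━━━━━━━━━━━━━━━━━━━━━━━━━━━┛━━━━━━━━━━━━━━━┓
                              ┃ TabContainer     ┃
                              ┠──────────────────┨
                              ┃[config.toml]│ ser┃
                              ┃──────────────────┃
                              ┃[cache]           ┃
                              ┃workers = 8080    ┃
                              ┃max_retries = "inf┃


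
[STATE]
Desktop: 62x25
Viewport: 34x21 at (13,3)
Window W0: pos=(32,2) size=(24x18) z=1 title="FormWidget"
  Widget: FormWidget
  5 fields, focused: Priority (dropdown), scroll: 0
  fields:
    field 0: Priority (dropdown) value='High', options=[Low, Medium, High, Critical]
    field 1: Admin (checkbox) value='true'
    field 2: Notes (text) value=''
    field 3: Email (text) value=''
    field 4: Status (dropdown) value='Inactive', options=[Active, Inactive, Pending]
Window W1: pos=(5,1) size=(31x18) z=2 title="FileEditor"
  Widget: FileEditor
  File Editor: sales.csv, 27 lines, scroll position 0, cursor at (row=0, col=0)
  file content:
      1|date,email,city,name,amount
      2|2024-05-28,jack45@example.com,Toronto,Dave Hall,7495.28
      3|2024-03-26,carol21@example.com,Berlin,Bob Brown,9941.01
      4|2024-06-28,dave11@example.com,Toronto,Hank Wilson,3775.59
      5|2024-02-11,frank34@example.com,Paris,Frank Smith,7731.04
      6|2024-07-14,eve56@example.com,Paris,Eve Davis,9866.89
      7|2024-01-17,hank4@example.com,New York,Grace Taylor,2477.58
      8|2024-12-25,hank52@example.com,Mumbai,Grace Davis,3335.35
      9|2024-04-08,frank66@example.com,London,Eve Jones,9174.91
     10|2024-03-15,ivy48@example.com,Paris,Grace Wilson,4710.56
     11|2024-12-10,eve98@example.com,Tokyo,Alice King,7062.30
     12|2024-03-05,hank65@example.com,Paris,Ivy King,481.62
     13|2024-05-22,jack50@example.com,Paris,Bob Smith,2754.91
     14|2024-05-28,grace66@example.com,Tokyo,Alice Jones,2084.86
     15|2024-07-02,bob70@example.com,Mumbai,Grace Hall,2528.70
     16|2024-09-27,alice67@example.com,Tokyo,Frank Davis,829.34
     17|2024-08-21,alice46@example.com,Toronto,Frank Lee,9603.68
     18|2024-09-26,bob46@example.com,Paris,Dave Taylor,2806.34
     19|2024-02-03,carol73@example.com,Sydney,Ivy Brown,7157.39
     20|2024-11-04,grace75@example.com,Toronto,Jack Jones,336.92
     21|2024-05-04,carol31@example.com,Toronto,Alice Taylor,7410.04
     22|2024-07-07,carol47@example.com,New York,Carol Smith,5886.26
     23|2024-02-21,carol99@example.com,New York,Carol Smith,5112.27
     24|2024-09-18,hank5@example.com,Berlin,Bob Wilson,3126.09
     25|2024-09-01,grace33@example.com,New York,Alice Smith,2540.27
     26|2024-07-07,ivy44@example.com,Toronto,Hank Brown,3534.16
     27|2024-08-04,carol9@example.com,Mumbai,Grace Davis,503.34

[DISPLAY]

──────────────────────┨rmWidget   
ail,city,name,amount ▲┃───────────
-28,jack45@example.co█┃riority:   
-26,carol21@example.c░┃dmin:      
-28,dave11@example.co░┃otes:      
-11,frank34@example.c░┃mail:      
-14,eve56@example.com░┃tatus:     
-17,hank4@example.com░┃           
-25,hank52@example.co░┃           
-08,frank66@example.c░┃           
-15,ivy48@example.com░┃           
-10,eve98@example.com░┃           
-05,hank65@example.co░┃           
-22,jack50@example.co░┃           
-28,grace66@example.c▼┃           
━━━━━━━━━━━━━━━━━━━━━━┛           
                   ┗━━━━━━━━━━━━━━
                                  
                                  
                                  
                                  


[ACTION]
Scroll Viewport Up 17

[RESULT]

                                  
━━━━━━━━━━━━━━━━━━━━━━┓           
itor                  ┃━━━━━━━━━━━
──────────────────────┨rmWidget   
ail,city,name,amount ▲┃───────────
-28,jack45@example.co█┃riority:   
-26,carol21@example.c░┃dmin:      
-28,dave11@example.co░┃otes:      
-11,frank34@example.c░┃mail:      
-14,eve56@example.com░┃tatus:     
-17,hank4@example.com░┃           
-25,hank52@example.co░┃           
-08,frank66@example.c░┃           
-15,ivy48@example.com░┃           
-10,eve98@example.com░┃           
-05,hank65@example.co░┃           
-22,jack50@example.co░┃           
-28,grace66@example.c▼┃           
━━━━━━━━━━━━━━━━━━━━━━┛           
                   ┗━━━━━━━━━━━━━━
                                  


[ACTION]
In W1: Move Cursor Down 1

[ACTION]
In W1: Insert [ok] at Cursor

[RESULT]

                                  
━━━━━━━━━━━━━━━━━━━━━━┓           
itor                  ┃━━━━━━━━━━━
──────────────────────┨rmWidget   
ail,city,name,amount ▲┃───────────
05-28,jack45@example.█┃riority:   
-26,carol21@example.c░┃dmin:      
-28,dave11@example.co░┃otes:      
-11,frank34@example.c░┃mail:      
-14,eve56@example.com░┃tatus:     
-17,hank4@example.com░┃           
-25,hank52@example.co░┃           
-08,frank66@example.c░┃           
-15,ivy48@example.com░┃           
-10,eve98@example.com░┃           
-05,hank65@example.co░┃           
-22,jack50@example.co░┃           
-28,grace66@example.c▼┃           
━━━━━━━━━━━━━━━━━━━━━━┛           
                   ┗━━━━━━━━━━━━━━
                                  


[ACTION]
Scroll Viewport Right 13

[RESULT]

                                  
━━━━━━━━━┓                        
         ┃━━━━━━━━━━━━━━━━━━━┓    
─────────┨rmWidget           ┃    
,amount ▲┃───────────────────┨    
example.█┃riority:   [High ▼]┃    
xample.c░┃dmin:      [x]     ┃    
ample.co░┃otes:      [      ]┃    
xample.c░┃mail:      [      ]┃    
mple.com░┃tatus:     [Inact▼]┃    
mple.com░┃                   ┃    
ample.co░┃                   ┃    
xample.c░┃                   ┃    
mple.com░┃                   ┃    
mple.com░┃                   ┃    
ample.co░┃                   ┃    
ample.co░┃                   ┃    
xample.c▼┃                   ┃    
━━━━━━━━━┛                   ┃    
      ┗━━━━━━━━━━━━━━━━━━━━━━┛    
                                  


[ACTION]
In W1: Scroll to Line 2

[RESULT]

                                  
━━━━━━━━━┓                        
         ┃━━━━━━━━━━━━━━━━━━━┓    
─────────┨rmWidget           ┃    
example.▲┃───────────────────┨    
xample.c█┃riority:   [High ▼]┃    
ample.co░┃dmin:      [x]     ┃    
xample.c░┃otes:      [      ]┃    
mple.com░┃mail:      [      ]┃    
mple.com░┃tatus:     [Inact▼]┃    
ample.co░┃                   ┃    
xample.c░┃                   ┃    
mple.com░┃                   ┃    
mple.com░┃                   ┃    
ample.co░┃                   ┃    
ample.co░┃                   ┃    
xample.c░┃                   ┃    
mple.com▼┃                   ┃    
━━━━━━━━━┛                   ┃    
      ┗━━━━━━━━━━━━━━━━━━━━━━┛    
                                  


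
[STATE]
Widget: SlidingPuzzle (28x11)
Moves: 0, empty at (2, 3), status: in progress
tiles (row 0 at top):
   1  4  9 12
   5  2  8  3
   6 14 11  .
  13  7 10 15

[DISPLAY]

┌────┬────┬────┬────┐       
│  1 │  4 │  9 │ 12 │       
├────┼────┼────┼────┤       
│  5 │  2 │  8 │  3 │       
├────┼────┼────┼────┤       
│  6 │ 14 │ 11 │    │       
├────┼────┼────┼────┤       
│ 13 │  7 │ 10 │ 15 │       
└────┴────┴────┴────┘       
Moves: 0                    
                            


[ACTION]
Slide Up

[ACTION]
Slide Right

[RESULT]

┌────┬────┬────┬────┐       
│  1 │  4 │  9 │ 12 │       
├────┼────┼────┼────┤       
│  5 │  2 │  8 │  3 │       
├────┼────┼────┼────┤       
│  6 │ 14 │ 11 │ 15 │       
├────┼────┼────┼────┤       
│ 13 │  7 │    │ 10 │       
└────┴────┴────┴────┘       
Moves: 2                    
                            


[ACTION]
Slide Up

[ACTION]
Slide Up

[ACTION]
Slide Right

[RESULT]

┌────┬────┬────┬────┐       
│  1 │  4 │  9 │ 12 │       
├────┼────┼────┼────┤       
│  5 │  2 │  8 │  3 │       
├────┼────┼────┼────┤       
│  6 │ 14 │ 11 │ 15 │       
├────┼────┼────┼────┤       
│ 13 │    │  7 │ 10 │       
└────┴────┴────┴────┘       
Moves: 3                    
                            


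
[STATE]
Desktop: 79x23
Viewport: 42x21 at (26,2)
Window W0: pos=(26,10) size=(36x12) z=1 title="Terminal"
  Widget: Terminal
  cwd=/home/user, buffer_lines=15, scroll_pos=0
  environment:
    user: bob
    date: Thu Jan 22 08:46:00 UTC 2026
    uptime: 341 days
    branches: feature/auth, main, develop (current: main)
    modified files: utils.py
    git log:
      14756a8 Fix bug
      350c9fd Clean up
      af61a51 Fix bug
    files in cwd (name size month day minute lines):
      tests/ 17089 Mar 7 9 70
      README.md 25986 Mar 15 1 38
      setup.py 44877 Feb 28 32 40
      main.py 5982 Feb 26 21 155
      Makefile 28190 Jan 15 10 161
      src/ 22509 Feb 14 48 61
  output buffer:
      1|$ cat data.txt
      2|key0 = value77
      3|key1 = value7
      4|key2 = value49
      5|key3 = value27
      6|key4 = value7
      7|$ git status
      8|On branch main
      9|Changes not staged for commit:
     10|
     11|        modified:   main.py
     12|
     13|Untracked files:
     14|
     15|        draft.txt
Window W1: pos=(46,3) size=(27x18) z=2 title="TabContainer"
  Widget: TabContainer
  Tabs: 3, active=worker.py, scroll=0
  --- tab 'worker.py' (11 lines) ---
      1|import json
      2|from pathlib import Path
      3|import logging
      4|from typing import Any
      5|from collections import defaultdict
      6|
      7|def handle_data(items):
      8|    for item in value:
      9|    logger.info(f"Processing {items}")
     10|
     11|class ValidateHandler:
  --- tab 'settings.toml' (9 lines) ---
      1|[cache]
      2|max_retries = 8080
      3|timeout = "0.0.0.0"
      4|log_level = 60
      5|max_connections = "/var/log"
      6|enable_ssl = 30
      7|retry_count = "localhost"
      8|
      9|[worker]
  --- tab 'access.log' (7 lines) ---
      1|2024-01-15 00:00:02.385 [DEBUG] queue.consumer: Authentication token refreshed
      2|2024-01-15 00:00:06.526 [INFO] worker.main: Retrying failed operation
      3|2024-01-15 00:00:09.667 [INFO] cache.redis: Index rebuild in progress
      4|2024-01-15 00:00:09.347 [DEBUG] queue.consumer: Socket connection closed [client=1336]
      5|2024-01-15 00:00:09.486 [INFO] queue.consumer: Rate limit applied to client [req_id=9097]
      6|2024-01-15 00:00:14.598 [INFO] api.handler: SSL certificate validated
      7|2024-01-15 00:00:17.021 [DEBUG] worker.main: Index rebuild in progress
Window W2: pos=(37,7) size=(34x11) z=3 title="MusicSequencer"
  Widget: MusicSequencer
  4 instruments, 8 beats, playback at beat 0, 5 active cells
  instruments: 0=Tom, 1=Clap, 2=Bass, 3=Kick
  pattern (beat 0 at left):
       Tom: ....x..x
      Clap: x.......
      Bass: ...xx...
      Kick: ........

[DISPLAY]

                                          
                    ┏━━━━━━━━━━━━━━━━━━━━━
                    ┃ TabContainer        
                    ┠─────────────────────
                    ┃[worker.py]│ settings
           ┏━━━━━━━━━━━━━━━━━━━━━━━━━━━━━━
           ┃ MusicSequencer               
           ┠──────────────────────────────
┏━━━━━━━━━━┃     ▼1234567                 
┃ Terminal ┃  Tom····█··█                 
┠──────────┃ Clap█·······                 
┃$ cat data┃ Bass···██···                 
┃key0 = val┃ Kick········                 
┃key1 = val┃                              
┃key2 = val┃                              
┃key3 = val┗━━━━━━━━━━━━━━━━━━━━━━━━━━━━━━
┃key4 = value7      ┃class ValidateHandler
┃$ git status       ┃                     
┃On branch main     ┗━━━━━━━━━━━━━━━━━━━━━
┗━━━━━━━━━━━━━━━━━━━━━━━━━━━━━━━━━━┛      
                                          


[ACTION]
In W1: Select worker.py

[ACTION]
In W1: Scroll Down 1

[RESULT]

                                          
                    ┏━━━━━━━━━━━━━━━━━━━━━
                    ┃ TabContainer        
                    ┠─────────────────────
                    ┃[worker.py]│ settings
           ┏━━━━━━━━━━━━━━━━━━━━━━━━━━━━━━
           ┃ MusicSequencer               
           ┠──────────────────────────────
┏━━━━━━━━━━┃     ▼1234567                 
┃ Terminal ┃  Tom····█··█                 
┠──────────┃ Clap█·······                 
┃$ cat data┃ Bass···██···                 
┃key0 = val┃ Kick········                 
┃key1 = val┃                              
┃key2 = val┃                              
┃key3 = val┗━━━━━━━━━━━━━━━━━━━━━━━━━━━━━━
┃key4 = value7      ┃                     
┃$ git status       ┃                     
┃On branch main     ┗━━━━━━━━━━━━━━━━━━━━━
┗━━━━━━━━━━━━━━━━━━━━━━━━━━━━━━━━━━┛      
                                          


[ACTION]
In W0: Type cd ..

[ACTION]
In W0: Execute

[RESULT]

                                          
                    ┏━━━━━━━━━━━━━━━━━━━━━
                    ┃ TabContainer        
                    ┠─────────────────────
                    ┃[worker.py]│ settings
           ┏━━━━━━━━━━━━━━━━━━━━━━━━━━━━━━
           ┃ MusicSequencer               
           ┠──────────────────────────────
┏━━━━━━━━━━┃     ▼1234567                 
┃ Terminal ┃  Tom····█··█                 
┠──────────┃ Clap█·······                 
┃        mo┃ Bass···██···                 
┃          ┃ Kick········                 
┃Untracked ┃                              
┃          ┃                              
┃        dr┗━━━━━━━━━━━━━━━━━━━━━━━━━━━━━━
┃$ cd ..            ┃                     
┃                   ┃                     
┃$ █                ┗━━━━━━━━━━━━━━━━━━━━━
┗━━━━━━━━━━━━━━━━━━━━━━━━━━━━━━━━━━┛      
                                          
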